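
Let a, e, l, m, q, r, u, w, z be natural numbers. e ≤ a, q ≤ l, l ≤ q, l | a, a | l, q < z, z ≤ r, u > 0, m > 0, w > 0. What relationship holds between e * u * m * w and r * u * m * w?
e * u * m * w < r * u * m * w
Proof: q ≤ l and l ≤ q, thus q = l. From l | a and a | l, l = a. q = l, so q = a. q < z, so a < z. z ≤ r, so a < r. e ≤ a, so e < r. Since u > 0, e * u < r * u. Since m > 0, e * u * m < r * u * m. Since w > 0, e * u * m * w < r * u * m * w.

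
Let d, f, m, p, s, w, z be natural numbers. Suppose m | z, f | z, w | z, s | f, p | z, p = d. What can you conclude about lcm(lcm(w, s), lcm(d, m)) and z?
lcm(lcm(w, s), lcm(d, m)) | z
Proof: s | f and f | z, thus s | z. Since w | z, lcm(w, s) | z. p = d and p | z, thus d | z. Since m | z, lcm(d, m) | z. Since lcm(w, s) | z, lcm(lcm(w, s), lcm(d, m)) | z.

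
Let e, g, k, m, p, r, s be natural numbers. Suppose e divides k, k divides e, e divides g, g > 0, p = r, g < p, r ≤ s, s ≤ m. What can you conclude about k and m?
k < m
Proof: From e divides k and k divides e, e = k. From e divides g and g > 0, e ≤ g. p = r and g < p, thus g < r. Since e ≤ g, e < r. Since e = k, k < r. r ≤ s and s ≤ m, therefore r ≤ m. k < r, so k < m.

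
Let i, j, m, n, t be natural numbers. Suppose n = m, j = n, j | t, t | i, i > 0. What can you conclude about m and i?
m ≤ i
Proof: j | t and t | i, so j | i. Since j = n, n | i. i > 0, so n ≤ i. Because n = m, m ≤ i.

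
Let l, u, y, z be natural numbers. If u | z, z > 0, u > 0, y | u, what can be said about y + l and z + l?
y + l ≤ z + l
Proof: y | u and u > 0, hence y ≤ u. Since u | z and z > 0, u ≤ z. Since y ≤ u, y ≤ z. Then y + l ≤ z + l.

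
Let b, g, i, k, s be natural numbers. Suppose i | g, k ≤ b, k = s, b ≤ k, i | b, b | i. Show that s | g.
Since i | b and b | i, i = b. From b ≤ k and k ≤ b, b = k. i = b, so i = k. From k = s, i = s. i | g, so s | g.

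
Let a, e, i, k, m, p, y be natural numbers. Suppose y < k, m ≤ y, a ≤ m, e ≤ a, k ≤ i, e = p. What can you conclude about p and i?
p < i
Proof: From e = p and e ≤ a, p ≤ a. Because a ≤ m and m ≤ y, a ≤ y. Because y < k and k ≤ i, y < i. Since a ≤ y, a < i. Since p ≤ a, p < i.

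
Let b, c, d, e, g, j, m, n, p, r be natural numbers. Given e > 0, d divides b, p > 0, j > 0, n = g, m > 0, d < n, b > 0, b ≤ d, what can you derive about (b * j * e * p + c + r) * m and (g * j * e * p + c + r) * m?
(b * j * e * p + c + r) * m < (g * j * e * p + c + r) * m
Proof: Because d divides b and b > 0, d ≤ b. b ≤ d, so d = b. Since d < n, b < n. Because n = g, b < g. Combining with j > 0, by multiplying by a positive, b * j < g * j. Combined with e > 0, by multiplying by a positive, b * j * e < g * j * e. Since p > 0, by multiplying by a positive, b * j * e * p < g * j * e * p. Then b * j * e * p + c < g * j * e * p + c. Then b * j * e * p + c + r < g * j * e * p + c + r. Since m > 0, by multiplying by a positive, (b * j * e * p + c + r) * m < (g * j * e * p + c + r) * m.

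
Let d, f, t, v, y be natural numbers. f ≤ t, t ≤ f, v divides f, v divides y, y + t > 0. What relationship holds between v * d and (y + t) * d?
v * d ≤ (y + t) * d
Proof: Because f ≤ t and t ≤ f, f = t. Since v divides f, v divides t. Since v divides y, v divides y + t. Since y + t > 0, v ≤ y + t. By multiplying by a non-negative, v * d ≤ (y + t) * d.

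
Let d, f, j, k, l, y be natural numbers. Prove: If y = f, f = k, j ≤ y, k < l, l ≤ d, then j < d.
y = f and f = k, thus y = k. j ≤ y, so j ≤ k. Because k < l, j < l. Since l ≤ d, j < d.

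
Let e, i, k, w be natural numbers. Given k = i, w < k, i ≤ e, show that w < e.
k = i and w < k, so w < i. Since i ≤ e, w < e.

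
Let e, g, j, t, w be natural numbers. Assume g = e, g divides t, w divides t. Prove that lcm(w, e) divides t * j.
g = e and g divides t, hence e divides t. w divides t, so lcm(w, e) divides t. Then lcm(w, e) divides t * j.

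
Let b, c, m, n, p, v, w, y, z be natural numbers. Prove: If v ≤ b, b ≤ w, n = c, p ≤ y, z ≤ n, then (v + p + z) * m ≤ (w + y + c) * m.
v ≤ b and b ≤ w, so v ≤ w. p ≤ y, so v + p ≤ w + y. n = c and z ≤ n, thus z ≤ c. v + p ≤ w + y, so v + p + z ≤ w + y + c. By multiplying by a non-negative, (v + p + z) * m ≤ (w + y + c) * m.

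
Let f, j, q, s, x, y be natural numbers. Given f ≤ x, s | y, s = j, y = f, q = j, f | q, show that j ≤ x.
Because q = j and f | q, f | j. Because s = j and s | y, j | y. y = f, so j | f. f | j, so f = j. f ≤ x, so j ≤ x.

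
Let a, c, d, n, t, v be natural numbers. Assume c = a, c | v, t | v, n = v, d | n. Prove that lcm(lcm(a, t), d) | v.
c = a and c | v, therefore a | v. t | v, so lcm(a, t) | v. n = v and d | n, hence d | v. Since lcm(a, t) | v, lcm(lcm(a, t), d) | v.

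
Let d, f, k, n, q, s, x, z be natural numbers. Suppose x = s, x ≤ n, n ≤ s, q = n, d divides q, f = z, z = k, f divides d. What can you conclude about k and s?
k divides s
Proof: f = z and z = k, so f = k. Because x = s and x ≤ n, s ≤ n. n ≤ s, so n = s. q = n, so q = s. f divides d and d divides q, therefore f divides q. Since q = s, f divides s. Since f = k, k divides s.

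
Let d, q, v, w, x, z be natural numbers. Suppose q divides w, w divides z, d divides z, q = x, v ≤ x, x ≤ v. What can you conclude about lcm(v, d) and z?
lcm(v, d) divides z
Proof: Because x ≤ v and v ≤ x, x = v. From q = x, q = v. From q divides w and w divides z, q divides z. q = v, so v divides z. d divides z, so lcm(v, d) divides z.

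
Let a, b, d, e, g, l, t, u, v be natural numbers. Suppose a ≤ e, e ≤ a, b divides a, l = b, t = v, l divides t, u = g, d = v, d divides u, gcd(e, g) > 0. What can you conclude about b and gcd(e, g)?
b ≤ gcd(e, g)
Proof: From a ≤ e and e ≤ a, a = e. b divides a, so b divides e. t = v and l divides t, therefore l divides v. l = b, so b divides v. d = v and d divides u, hence v divides u. Since u = g, v divides g. b divides v, so b divides g. b divides e, so b divides gcd(e, g). Since gcd(e, g) > 0, b ≤ gcd(e, g).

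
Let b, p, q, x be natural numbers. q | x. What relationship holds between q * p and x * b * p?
q * p | x * b * p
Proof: Because q | x, q | x * b. Then q * p | x * b * p.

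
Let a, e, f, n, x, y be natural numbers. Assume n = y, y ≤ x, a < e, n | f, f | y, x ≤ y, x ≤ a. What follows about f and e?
f < e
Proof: Because x ≤ y and y ≤ x, x = y. From n = y and n | f, y | f. Since f | y, y = f. Since x = y, x = f. x ≤ a and a < e, hence x < e. From x = f, f < e.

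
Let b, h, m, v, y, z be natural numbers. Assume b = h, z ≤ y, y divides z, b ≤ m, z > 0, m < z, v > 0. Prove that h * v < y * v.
b = h and b ≤ m, hence h ≤ m. From y divides z and z > 0, y ≤ z. Because z ≤ y, z = y. Since m < z, m < y. Since h ≤ m, h < y. Since v > 0, by multiplying by a positive, h * v < y * v.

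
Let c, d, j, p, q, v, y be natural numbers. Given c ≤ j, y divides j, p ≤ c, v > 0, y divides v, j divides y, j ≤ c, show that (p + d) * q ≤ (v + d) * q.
Because y divides j and j divides y, y = j. j ≤ c and c ≤ j, hence j = c. Since y = j, y = c. Because y divides v, c divides v. Since v > 0, c ≤ v. p ≤ c, so p ≤ v. Then p + d ≤ v + d. By multiplying by a non-negative, (p + d) * q ≤ (v + d) * q.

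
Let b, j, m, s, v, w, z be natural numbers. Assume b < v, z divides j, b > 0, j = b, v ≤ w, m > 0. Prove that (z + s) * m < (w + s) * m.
j = b and z divides j, hence z divides b. Since b > 0, z ≤ b. Because b < v and v ≤ w, b < w. Since z ≤ b, z < w. Then z + s < w + s. Combining with m > 0, by multiplying by a positive, (z + s) * m < (w + s) * m.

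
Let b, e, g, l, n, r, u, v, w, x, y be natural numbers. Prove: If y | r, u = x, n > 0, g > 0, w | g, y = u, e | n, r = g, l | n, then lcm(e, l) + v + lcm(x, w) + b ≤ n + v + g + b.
From e | n and l | n, lcm(e, l) | n. n > 0, so lcm(e, l) ≤ n. Then lcm(e, l) + v ≤ n + v. y = u and u = x, therefore y = x. From r = g and y | r, y | g. y = x, so x | g. w | g, so lcm(x, w) | g. g > 0, so lcm(x, w) ≤ g. Then lcm(x, w) + b ≤ g + b. Since lcm(e, l) + v ≤ n + v, lcm(e, l) + v + lcm(x, w) + b ≤ n + v + g + b.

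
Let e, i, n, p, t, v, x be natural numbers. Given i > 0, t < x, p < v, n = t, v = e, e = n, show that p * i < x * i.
e = n and n = t, hence e = t. From v = e and p < v, p < e. Since e = t, p < t. t < x, so p < x. Combined with i > 0, by multiplying by a positive, p * i < x * i.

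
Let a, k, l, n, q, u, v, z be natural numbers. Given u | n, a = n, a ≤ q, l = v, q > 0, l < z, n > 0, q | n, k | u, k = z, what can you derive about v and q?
v < q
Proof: From l = v and l < z, v < z. a = n and a ≤ q, thus n ≤ q. q | n and n > 0, so q ≤ n. n ≤ q, so n = q. Because u | n, u | q. Because k | u, k | q. Since k = z, z | q. Because q > 0, z ≤ q. Since v < z, v < q.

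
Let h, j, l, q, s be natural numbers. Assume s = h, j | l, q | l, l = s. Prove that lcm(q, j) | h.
l = s and s = h, therefore l = h. q | l and j | l, so lcm(q, j) | l. From l = h, lcm(q, j) | h.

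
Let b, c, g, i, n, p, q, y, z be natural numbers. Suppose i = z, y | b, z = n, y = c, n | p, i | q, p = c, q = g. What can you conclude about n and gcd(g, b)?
n | gcd(g, b)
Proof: i = z and z = n, hence i = n. i | q, so n | q. q = g, so n | g. Since p = c and n | p, n | c. y = c and y | b, hence c | b. n | c, so n | b. Since n | g, n | gcd(g, b).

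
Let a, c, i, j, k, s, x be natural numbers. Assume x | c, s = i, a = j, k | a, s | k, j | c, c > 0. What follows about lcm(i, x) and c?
lcm(i, x) ≤ c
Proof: Since s | k and k | a, s | a. Since a = j, s | j. Since j | c, s | c. Since s = i, i | c. Since x | c, lcm(i, x) | c. Since c > 0, lcm(i, x) ≤ c.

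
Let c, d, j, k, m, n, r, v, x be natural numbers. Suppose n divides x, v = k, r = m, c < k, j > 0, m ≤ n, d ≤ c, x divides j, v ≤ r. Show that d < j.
d ≤ c and c < k, so d < k. r = m and v ≤ r, so v ≤ m. From v = k, k ≤ m. Since m ≤ n, k ≤ n. Because n divides x and x divides j, n divides j. Since j > 0, n ≤ j. Since k ≤ n, k ≤ j. Because d < k, d < j.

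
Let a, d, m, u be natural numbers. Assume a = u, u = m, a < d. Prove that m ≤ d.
Since a = u and u = m, a = m. Since a < d, m < d. Then m ≤ d.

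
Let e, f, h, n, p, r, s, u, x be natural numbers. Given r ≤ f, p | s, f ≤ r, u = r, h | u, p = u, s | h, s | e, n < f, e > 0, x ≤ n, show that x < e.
Since f ≤ r and r ≤ f, f = r. x ≤ n and n < f, hence x < f. Since f = r, x < r. s | h and h | u, thus s | u. p = u and p | s, hence u | s. s | u, so s = u. From u = r, s = r. s | e and e > 0, hence s ≤ e. s = r, so r ≤ e. x < r, so x < e.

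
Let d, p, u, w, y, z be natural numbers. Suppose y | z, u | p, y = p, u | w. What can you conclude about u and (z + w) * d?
u | (z + w) * d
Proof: y = p and y | z, hence p | z. u | p, so u | z. u | w, so u | z + w. Then u | (z + w) * d.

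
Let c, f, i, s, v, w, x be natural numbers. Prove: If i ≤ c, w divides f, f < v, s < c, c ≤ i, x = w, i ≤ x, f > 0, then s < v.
i ≤ c and c ≤ i, hence i = c. i ≤ x, so c ≤ x. x = w, so c ≤ w. s < c, so s < w. w divides f and f > 0, thus w ≤ f. f < v, so w < v. Since s < w, s < v.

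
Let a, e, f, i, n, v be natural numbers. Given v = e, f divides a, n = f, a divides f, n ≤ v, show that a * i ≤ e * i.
From f divides a and a divides f, f = a. n = f, so n = a. v = e and n ≤ v, hence n ≤ e. n = a, so a ≤ e. By multiplying by a non-negative, a * i ≤ e * i.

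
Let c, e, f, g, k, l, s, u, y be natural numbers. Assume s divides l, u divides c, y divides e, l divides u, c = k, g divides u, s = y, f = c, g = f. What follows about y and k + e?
y divides k + e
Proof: Because s = y and s divides l, y divides l. Since g = f and f = c, g = c. Since g divides u, c divides u. u divides c, so u = c. l divides u, so l divides c. c = k, so l divides k. Because y divides l, y divides k. y divides e, so y divides k + e.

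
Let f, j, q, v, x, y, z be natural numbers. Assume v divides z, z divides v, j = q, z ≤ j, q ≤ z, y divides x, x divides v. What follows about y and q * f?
y divides q * f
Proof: Because v divides z and z divides v, v = z. Because j = q and z ≤ j, z ≤ q. Since q ≤ z, z = q. v = z, so v = q. y divides x and x divides v, therefore y divides v. Since v = q, y divides q. Then y divides q * f.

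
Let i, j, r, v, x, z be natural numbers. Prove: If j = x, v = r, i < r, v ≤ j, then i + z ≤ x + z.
Since j = x and v ≤ j, v ≤ x. v = r, so r ≤ x. Since i < r, i < x. Then i + z < x + z. Then i + z ≤ x + z.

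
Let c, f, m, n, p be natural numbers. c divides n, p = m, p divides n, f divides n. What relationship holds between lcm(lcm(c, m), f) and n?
lcm(lcm(c, m), f) divides n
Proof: p = m and p divides n, therefore m divides n. Since c divides n, lcm(c, m) divides n. f divides n, so lcm(lcm(c, m), f) divides n.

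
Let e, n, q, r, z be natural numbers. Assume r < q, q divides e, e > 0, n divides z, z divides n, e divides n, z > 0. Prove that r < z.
q divides e and e > 0, therefore q ≤ e. r < q, so r < e. n divides z and z divides n, so n = z. From e divides n, e divides z. Since z > 0, e ≤ z. Since r < e, r < z.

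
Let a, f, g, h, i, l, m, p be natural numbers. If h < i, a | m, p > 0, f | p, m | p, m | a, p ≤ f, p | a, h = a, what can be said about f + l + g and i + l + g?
f + l + g < i + l + g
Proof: From m | a and a | m, m = a. m | p, so a | p. Because p | a, a = p. Since h = a, h = p. f | p and p > 0, thus f ≤ p. p ≤ f, so p = f. From h = p, h = f. Because h < i, f < i. Then f + l < i + l. Then f + l + g < i + l + g.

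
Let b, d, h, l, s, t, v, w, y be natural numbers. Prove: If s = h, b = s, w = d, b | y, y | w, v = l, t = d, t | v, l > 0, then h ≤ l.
Since b | y and y | w, b | w. Since w = d, b | d. b = s, so s | d. t = d and t | v, thus d | v. Because v = l, d | l. s | d, so s | l. l > 0, so s ≤ l. Since s = h, h ≤ l.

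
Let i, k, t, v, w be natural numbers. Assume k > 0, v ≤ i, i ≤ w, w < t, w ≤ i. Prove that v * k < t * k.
Since w ≤ i and i ≤ w, w = i. w < t, so i < t. From v ≤ i, v < t. Since k > 0, v * k < t * k.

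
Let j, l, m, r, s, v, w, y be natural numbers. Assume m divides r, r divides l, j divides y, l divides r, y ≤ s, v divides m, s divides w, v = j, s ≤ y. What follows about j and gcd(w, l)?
j divides gcd(w, l)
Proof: s ≤ y and y ≤ s, therefore s = y. Since s divides w, y divides w. j divides y, so j divides w. Because r divides l and l divides r, r = l. From v divides m and m divides r, v divides r. From v = j, j divides r. Since r = l, j divides l. j divides w, so j divides gcd(w, l).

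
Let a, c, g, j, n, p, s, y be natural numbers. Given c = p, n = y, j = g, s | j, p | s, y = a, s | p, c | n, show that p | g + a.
s | p and p | s, so s = p. j = g and s | j, therefore s | g. Since s = p, p | g. n = y and y = a, so n = a. c | n, so c | a. c = p, so p | a. p | g, so p | g + a.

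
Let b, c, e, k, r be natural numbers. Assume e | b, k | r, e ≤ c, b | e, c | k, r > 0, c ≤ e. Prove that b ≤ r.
From c ≤ e and e ≤ c, c = e. e | b and b | e, hence e = b. c = e, so c = b. c | k and k | r, thus c | r. Since c = b, b | r. r > 0, so b ≤ r.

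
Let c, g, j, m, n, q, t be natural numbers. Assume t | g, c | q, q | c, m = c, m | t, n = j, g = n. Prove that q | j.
Because c | q and q | c, c = q. g = n and n = j, therefore g = j. Since m | t and t | g, m | g. m = c, so c | g. From g = j, c | j. Since c = q, q | j.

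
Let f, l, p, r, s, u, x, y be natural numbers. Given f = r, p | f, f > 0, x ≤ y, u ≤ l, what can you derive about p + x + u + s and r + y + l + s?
p + x + u + s ≤ r + y + l + s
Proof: p | f and f > 0, therefore p ≤ f. Since f = r, p ≤ r. x ≤ y and u ≤ l, hence x + u ≤ y + l. Then x + u + s ≤ y + l + s. p ≤ r, so p + x + u + s ≤ r + y + l + s.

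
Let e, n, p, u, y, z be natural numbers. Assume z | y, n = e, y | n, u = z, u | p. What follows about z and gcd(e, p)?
z | gcd(e, p)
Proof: Because n = e and y | n, y | e. z | y, so z | e. u = z and u | p, hence z | p. z | e, so z | gcd(e, p).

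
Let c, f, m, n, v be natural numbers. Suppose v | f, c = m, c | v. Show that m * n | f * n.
c = m and c | v, thus m | v. Since v | f, m | f. Then m * n | f * n.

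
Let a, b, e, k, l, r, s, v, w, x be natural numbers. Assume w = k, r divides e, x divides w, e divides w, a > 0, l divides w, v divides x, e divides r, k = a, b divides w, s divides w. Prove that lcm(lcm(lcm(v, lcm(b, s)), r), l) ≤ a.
From w = k and k = a, w = a. From v divides x and x divides w, v divides w. b divides w and s divides w, thus lcm(b, s) divides w. v divides w, so lcm(v, lcm(b, s)) divides w. e divides r and r divides e, so e = r. From e divides w, r divides w. Since lcm(v, lcm(b, s)) divides w, lcm(lcm(v, lcm(b, s)), r) divides w. Since l divides w, lcm(lcm(lcm(v, lcm(b, s)), r), l) divides w. Since w = a, lcm(lcm(lcm(v, lcm(b, s)), r), l) divides a. a > 0, so lcm(lcm(lcm(v, lcm(b, s)), r), l) ≤ a.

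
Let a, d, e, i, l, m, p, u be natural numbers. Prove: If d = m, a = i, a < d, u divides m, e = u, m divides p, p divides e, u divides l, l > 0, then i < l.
a = i and a < d, hence i < d. Since d = m, i < m. From m divides p and p divides e, m divides e. e = u, so m divides u. Because u divides m, u = m. Since u divides l, m divides l. Since l > 0, m ≤ l. i < m, so i < l.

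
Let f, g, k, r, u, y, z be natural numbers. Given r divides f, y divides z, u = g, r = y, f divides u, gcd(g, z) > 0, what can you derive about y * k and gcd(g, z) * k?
y * k ≤ gcd(g, z) * k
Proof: u = g and f divides u, hence f divides g. Since r divides f, r divides g. Since r = y, y divides g. y divides z, so y divides gcd(g, z). Since gcd(g, z) > 0, y ≤ gcd(g, z). By multiplying by a non-negative, y * k ≤ gcd(g, z) * k.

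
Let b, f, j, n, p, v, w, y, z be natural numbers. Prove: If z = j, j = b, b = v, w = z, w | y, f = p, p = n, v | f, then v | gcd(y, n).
z = j and j = b, thus z = b. Since b = v, z = v. Because w = z and w | y, z | y. z = v, so v | y. f = p and p = n, therefore f = n. Since v | f, v | n. From v | y, v | gcd(y, n).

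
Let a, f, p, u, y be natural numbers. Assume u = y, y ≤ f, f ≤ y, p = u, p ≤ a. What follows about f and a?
f ≤ a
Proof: y ≤ f and f ≤ y, thus y = f. u = y, so u = f. Since p = u and p ≤ a, u ≤ a. u = f, so f ≤ a.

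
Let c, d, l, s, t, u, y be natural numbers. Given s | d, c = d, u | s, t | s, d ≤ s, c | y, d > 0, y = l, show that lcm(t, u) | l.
s | d and d > 0, therefore s ≤ d. d ≤ s, so s = d. t | s and u | s, therefore lcm(t, u) | s. Since s = d, lcm(t, u) | d. c = d and c | y, therefore d | y. Since y = l, d | l. lcm(t, u) | d, so lcm(t, u) | l.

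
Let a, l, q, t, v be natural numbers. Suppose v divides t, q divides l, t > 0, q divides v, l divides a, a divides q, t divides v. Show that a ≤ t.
q divides l and l divides a, hence q divides a. a divides q, so q = a. v divides t and t divides v, therefore v = t. Since q divides v, q divides t. t > 0, so q ≤ t. Since q = a, a ≤ t.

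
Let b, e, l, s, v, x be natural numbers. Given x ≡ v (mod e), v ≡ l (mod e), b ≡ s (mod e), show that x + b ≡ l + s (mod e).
x ≡ v (mod e) and v ≡ l (mod e), thus x ≡ l (mod e). Using b ≡ s (mod e), by adding congruences, x + b ≡ l + s (mod e).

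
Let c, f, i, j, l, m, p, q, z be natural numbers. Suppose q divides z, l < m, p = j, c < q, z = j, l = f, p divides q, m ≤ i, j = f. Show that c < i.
z = j and q divides z, therefore q divides j. Because p = j and p divides q, j divides q. Since q divides j, q = j. Since c < q, c < j. j = f, so c < f. Because l = f and l < m, f < m. Because c < f, c < m. m ≤ i, so c < i.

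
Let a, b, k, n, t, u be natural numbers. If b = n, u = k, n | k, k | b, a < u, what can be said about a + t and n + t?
a + t < n + t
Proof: b = n and k | b, thus k | n. n | k, so k = n. Because u = k, u = n. Because a < u, a < n. Then a + t < n + t.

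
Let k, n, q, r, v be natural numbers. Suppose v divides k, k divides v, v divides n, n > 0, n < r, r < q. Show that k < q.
v divides k and k divides v, therefore v = k. Since v divides n, k divides n. Since n > 0, k ≤ n. n < r and r < q, so n < q. Since k ≤ n, k < q.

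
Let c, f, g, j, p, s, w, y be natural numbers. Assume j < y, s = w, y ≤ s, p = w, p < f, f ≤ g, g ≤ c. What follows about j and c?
j < c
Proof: s = w and y ≤ s, hence y ≤ w. p < f and f ≤ g, so p < g. Since p = w, w < g. Since g ≤ c, w < c. Since y ≤ w, y < c. j < y, so j < c.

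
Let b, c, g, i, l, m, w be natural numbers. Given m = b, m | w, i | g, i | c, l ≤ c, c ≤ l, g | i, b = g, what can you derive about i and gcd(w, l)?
i | gcd(w, l)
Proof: From g | i and i | g, g = i. From m = b and b = g, m = g. From m | w, g | w. Since g = i, i | w. c ≤ l and l ≤ c, so c = l. Because i | c, i | l. Since i | w, i | gcd(w, l).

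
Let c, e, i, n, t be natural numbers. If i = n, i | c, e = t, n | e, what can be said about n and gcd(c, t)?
n | gcd(c, t)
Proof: From i = n and i | c, n | c. e = t and n | e, therefore n | t. n | c, so n | gcd(c, t).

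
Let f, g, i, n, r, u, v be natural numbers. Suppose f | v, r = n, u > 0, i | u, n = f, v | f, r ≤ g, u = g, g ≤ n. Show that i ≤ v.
Because r = n and r ≤ g, n ≤ g. Since g ≤ n, g = n. n = f, so g = f. From f | v and v | f, f = v. Since g = f, g = v. Since i | u and u > 0, i ≤ u. u = g, so i ≤ g. Since g = v, i ≤ v.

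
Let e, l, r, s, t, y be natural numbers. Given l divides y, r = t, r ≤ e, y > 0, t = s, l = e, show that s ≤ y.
Because r = t and t = s, r = s. r ≤ e, so s ≤ e. l = e and l divides y, thus e divides y. y > 0, so e ≤ y. Since s ≤ e, s ≤ y.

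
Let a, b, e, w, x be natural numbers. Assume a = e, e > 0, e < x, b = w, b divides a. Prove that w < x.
From a = e and b divides a, b divides e. e > 0, so b ≤ e. Since b = w, w ≤ e. e < x, so w < x.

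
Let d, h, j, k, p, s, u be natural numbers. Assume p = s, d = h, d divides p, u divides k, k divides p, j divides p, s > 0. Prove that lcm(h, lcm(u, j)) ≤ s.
d = h and d divides p, thus h divides p. From u divides k and k divides p, u divides p. j divides p, so lcm(u, j) divides p. h divides p, so lcm(h, lcm(u, j)) divides p. p = s, so lcm(h, lcm(u, j)) divides s. Since s > 0, lcm(h, lcm(u, j)) ≤ s.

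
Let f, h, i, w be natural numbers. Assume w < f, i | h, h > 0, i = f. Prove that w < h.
Since i = f and i | h, f | h. h > 0, so f ≤ h. w < f, so w < h.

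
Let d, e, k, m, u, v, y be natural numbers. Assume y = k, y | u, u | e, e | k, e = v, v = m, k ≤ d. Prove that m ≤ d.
y | u and u | e, so y | e. Because y = k, k | e. Since e | k, k = e. e = v, so k = v. v = m, so k = m. From k ≤ d, m ≤ d.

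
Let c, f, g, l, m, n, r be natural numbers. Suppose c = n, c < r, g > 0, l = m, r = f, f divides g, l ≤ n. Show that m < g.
Because l = m and l ≤ n, m ≤ n. From r = f and c < r, c < f. Since c = n, n < f. Because f divides g and g > 0, f ≤ g. Since n < f, n < g. m ≤ n, so m < g.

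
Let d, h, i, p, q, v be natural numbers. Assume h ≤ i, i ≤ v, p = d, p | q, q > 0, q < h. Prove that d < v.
p | q and q > 0, so p ≤ q. From p = d, d ≤ q. h ≤ i and i ≤ v, thus h ≤ v. q < h, so q < v. d ≤ q, so d < v.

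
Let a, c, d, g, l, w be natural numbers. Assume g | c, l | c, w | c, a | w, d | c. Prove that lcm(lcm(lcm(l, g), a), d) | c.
l | c and g | c, thus lcm(l, g) | c. Since a | w and w | c, a | c. Since lcm(l, g) | c, lcm(lcm(l, g), a) | c. From d | c, lcm(lcm(lcm(l, g), a), d) | c.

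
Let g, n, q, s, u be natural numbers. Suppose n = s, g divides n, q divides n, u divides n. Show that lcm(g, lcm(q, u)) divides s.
Because q divides n and u divides n, lcm(q, u) divides n. g divides n, so lcm(g, lcm(q, u)) divides n. n = s, so lcm(g, lcm(q, u)) divides s.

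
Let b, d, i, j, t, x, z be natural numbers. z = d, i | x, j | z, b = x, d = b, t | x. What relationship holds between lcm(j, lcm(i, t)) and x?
lcm(j, lcm(i, t)) | x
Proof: d = b and b = x, so d = x. Since z = d and j | z, j | d. From d = x, j | x. i | x and t | x, therefore lcm(i, t) | x. j | x, so lcm(j, lcm(i, t)) | x.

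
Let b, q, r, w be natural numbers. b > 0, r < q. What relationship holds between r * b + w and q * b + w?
r * b + w < q * b + w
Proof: From r < q and b > 0, by multiplying by a positive, r * b < q * b. Then r * b + w < q * b + w.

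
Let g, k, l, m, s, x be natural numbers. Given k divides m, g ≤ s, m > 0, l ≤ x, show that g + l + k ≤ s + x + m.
g ≤ s and l ≤ x, so g + l ≤ s + x. k divides m and m > 0, so k ≤ m. g + l ≤ s + x, so g + l + k ≤ s + x + m.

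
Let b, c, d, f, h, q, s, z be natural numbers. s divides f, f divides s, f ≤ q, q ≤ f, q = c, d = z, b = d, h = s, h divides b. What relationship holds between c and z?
c divides z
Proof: s divides f and f divides s, hence s = f. Because f ≤ q and q ≤ f, f = q. Because s = f, s = q. q = c, so s = c. h = s and h divides b, therefore s divides b. b = d, so s divides d. d = z, so s divides z. Since s = c, c divides z.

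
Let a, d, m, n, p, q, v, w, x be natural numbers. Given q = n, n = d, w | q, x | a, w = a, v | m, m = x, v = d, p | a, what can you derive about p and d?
p | d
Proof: Since q = n and n = d, q = d. w | q, so w | d. Since w = a, a | d. v = d and v | m, hence d | m. m = x, so d | x. x | a, so d | a. a | d, so a = d. Since p | a, p | d.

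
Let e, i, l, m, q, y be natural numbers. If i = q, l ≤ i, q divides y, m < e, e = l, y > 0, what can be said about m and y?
m < y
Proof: Since e = l and m < e, m < l. i = q and l ≤ i, hence l ≤ q. m < l, so m < q. Because q divides y and y > 0, q ≤ y. Since m < q, m < y.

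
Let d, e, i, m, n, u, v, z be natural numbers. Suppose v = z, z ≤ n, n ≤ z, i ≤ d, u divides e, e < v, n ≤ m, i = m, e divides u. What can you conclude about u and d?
u < d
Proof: Since e divides u and u divides e, e = u. z ≤ n and n ≤ z, so z = n. v = z and e < v, thus e < z. Since z = n, e < n. i = m and i ≤ d, therefore m ≤ d. n ≤ m, so n ≤ d. Because e < n, e < d. e = u, so u < d.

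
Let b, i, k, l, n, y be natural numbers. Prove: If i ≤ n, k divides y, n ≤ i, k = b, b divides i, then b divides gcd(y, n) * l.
k = b and k divides y, thus b divides y. i ≤ n and n ≤ i, thus i = n. b divides i, so b divides n. b divides y, so b divides gcd(y, n). Then b divides gcd(y, n) * l.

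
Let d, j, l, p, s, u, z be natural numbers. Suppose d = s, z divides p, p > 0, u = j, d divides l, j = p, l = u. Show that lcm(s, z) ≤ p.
Since u = j and j = p, u = p. Since l = u, l = p. d = s and d divides l, so s divides l. Since l = p, s divides p. Since z divides p, lcm(s, z) divides p. p > 0, so lcm(s, z) ≤ p.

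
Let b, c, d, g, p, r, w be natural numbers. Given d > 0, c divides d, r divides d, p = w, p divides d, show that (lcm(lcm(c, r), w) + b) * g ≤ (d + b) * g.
c divides d and r divides d, hence lcm(c, r) divides d. From p = w and p divides d, w divides d. Since lcm(c, r) divides d, lcm(lcm(c, r), w) divides d. d > 0, so lcm(lcm(c, r), w) ≤ d. Then lcm(lcm(c, r), w) + b ≤ d + b. By multiplying by a non-negative, (lcm(lcm(c, r), w) + b) * g ≤ (d + b) * g.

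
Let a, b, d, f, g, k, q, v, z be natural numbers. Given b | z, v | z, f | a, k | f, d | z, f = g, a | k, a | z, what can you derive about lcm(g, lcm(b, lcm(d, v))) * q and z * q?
lcm(g, lcm(b, lcm(d, v))) * q | z * q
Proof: a | k and k | f, thus a | f. f | a, so a = f. Since f = g, a = g. Because a | z, g | z. d | z and v | z, thus lcm(d, v) | z. Since b | z, lcm(b, lcm(d, v)) | z. g | z, so lcm(g, lcm(b, lcm(d, v))) | z. Then lcm(g, lcm(b, lcm(d, v))) * q | z * q.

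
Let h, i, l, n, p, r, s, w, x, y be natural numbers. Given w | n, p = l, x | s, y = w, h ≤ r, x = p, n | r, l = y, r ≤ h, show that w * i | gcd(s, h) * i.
x = p and p = l, therefore x = l. Since l = y, x = y. Since x | s, y | s. Since y = w, w | s. r ≤ h and h ≤ r, thus r = h. w | n and n | r, hence w | r. r = h, so w | h. w | s, so w | gcd(s, h). Then w * i | gcd(s, h) * i.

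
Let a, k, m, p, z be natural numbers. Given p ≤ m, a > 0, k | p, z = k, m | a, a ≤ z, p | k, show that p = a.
From k | p and p | k, k = p. z = k, so z = p. Since a ≤ z, a ≤ p. Because m | a and a > 0, m ≤ a. p ≤ m, so p ≤ a. a ≤ p, so a = p. Then p = a.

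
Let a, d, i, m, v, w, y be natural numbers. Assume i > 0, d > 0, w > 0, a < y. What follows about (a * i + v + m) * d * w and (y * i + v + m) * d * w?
(a * i + v + m) * d * w < (y * i + v + m) * d * w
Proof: From a < y and i > 0, by multiplying by a positive, a * i < y * i. Then a * i + v < y * i + v. Then a * i + v + m < y * i + v + m. Using d > 0, by multiplying by a positive, (a * i + v + m) * d < (y * i + v + m) * d. Combining with w > 0, by multiplying by a positive, (a * i + v + m) * d * w < (y * i + v + m) * d * w.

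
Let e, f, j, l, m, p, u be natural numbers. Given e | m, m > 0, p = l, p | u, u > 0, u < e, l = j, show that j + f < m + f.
p = l and l = j, so p = j. p | u and u > 0, so p ≤ u. Since p = j, j ≤ u. e | m and m > 0, therefore e ≤ m. Since u < e, u < m. j ≤ u, so j < m. Then j + f < m + f.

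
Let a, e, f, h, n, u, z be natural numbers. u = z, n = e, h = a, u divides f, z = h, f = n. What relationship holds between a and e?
a divides e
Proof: Since z = h and h = a, z = a. f = n and n = e, hence f = e. u divides f, so u divides e. u = z, so z divides e. From z = a, a divides e.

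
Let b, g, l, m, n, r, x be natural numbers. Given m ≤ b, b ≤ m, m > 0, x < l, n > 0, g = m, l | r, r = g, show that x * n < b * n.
m ≤ b and b ≤ m, thus m = b. Since r = g and l | r, l | g. g = m, so l | m. Since m > 0, l ≤ m. Since m = b, l ≤ b. Since x < l, x < b. Since n > 0, x * n < b * n.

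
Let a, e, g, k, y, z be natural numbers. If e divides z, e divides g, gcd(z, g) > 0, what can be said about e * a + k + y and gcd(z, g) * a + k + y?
e * a + k + y ≤ gcd(z, g) * a + k + y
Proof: e divides z and e divides g, so e divides gcd(z, g). Since gcd(z, g) > 0, e ≤ gcd(z, g). By multiplying by a non-negative, e * a ≤ gcd(z, g) * a. Then e * a + k ≤ gcd(z, g) * a + k. Then e * a + k + y ≤ gcd(z, g) * a + k + y.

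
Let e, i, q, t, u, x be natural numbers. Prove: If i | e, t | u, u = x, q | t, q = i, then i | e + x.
Because q = i and q | t, i | t. Since t | u, i | u. Because u = x, i | x. Because i | e, i | e + x.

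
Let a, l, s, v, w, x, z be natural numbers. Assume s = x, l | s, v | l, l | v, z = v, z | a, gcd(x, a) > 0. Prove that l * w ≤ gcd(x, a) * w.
Since s = x and l | s, l | x. From v | l and l | v, v = l. z = v and z | a, so v | a. From v = l, l | a. Since l | x, l | gcd(x, a). Since gcd(x, a) > 0, l ≤ gcd(x, a). Then l * w ≤ gcd(x, a) * w.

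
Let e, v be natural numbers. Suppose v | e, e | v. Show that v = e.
e | v and v | e, hence e = v. Then v = e.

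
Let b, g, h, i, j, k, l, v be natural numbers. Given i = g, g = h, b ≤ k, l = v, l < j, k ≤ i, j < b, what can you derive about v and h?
v < h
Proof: From l < j and j < b, l < b. From l = v, v < b. Because i = g and g = h, i = h. k ≤ i, so k ≤ h. Because b ≤ k, b ≤ h. Because v < b, v < h.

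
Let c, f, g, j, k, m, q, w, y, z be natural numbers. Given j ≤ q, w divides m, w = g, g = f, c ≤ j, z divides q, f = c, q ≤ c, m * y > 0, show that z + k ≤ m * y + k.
Since c ≤ j and j ≤ q, c ≤ q. q ≤ c, so c = q. f = c, so f = q. w = g and g = f, so w = f. w divides m, so f divides m. Because f = q, q divides m. Since z divides q, z divides m. Then z divides m * y. From m * y > 0, z ≤ m * y. Then z + k ≤ m * y + k.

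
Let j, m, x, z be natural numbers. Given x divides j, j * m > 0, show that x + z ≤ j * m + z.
Because x divides j, x divides j * m. j * m > 0, so x ≤ j * m. Then x + z ≤ j * m + z.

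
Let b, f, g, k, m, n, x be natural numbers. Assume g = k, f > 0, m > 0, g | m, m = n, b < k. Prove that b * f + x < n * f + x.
g = k and g | m, thus k | m. m > 0, so k ≤ m. b < k, so b < m. Since m = n, b < n. Since f > 0, b * f < n * f. Then b * f + x < n * f + x.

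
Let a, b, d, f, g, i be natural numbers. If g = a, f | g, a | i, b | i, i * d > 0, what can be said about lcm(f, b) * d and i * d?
lcm(f, b) * d ≤ i * d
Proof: Because g = a and f | g, f | a. Since a | i, f | i. b | i, so lcm(f, b) | i. Then lcm(f, b) * d | i * d. Since i * d > 0, lcm(f, b) * d ≤ i * d.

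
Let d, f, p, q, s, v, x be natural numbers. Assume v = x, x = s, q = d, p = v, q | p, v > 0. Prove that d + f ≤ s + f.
Since v = x and x = s, v = s. From p = v and q | p, q | v. Since q = d, d | v. v > 0, so d ≤ v. Since v = s, d ≤ s. Then d + f ≤ s + f.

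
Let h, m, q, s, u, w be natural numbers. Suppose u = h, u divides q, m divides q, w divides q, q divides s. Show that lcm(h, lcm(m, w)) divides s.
Because u = h and u divides q, h divides q. m divides q and w divides q, thus lcm(m, w) divides q. Since h divides q, lcm(h, lcm(m, w)) divides q. Since q divides s, lcm(h, lcm(m, w)) divides s.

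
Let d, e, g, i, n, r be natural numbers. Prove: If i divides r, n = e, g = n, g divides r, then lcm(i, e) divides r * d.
Because g = n and n = e, g = e. Since g divides r, e divides r. i divides r, so lcm(i, e) divides r. Then lcm(i, e) divides r * d.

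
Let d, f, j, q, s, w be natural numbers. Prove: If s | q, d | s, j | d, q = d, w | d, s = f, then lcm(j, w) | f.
From q = d and s | q, s | d. d | s, so d = s. Since s = f, d = f. j | d and w | d, thus lcm(j, w) | d. d = f, so lcm(j, w) | f.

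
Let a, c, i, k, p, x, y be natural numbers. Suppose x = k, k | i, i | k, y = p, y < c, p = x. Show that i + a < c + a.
Since p = x and x = k, p = k. k | i and i | k, so k = i. From p = k, p = i. y = p and y < c, hence p < c. Because p = i, i < c. Then i + a < c + a.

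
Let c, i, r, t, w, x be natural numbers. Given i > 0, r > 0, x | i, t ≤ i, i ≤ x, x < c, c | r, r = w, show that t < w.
x | i and i > 0, thus x ≤ i. Since i ≤ x, x = i. Since x < c, i < c. t ≤ i, so t < c. Because c | r and r > 0, c ≤ r. Since r = w, c ≤ w. Since t < c, t < w.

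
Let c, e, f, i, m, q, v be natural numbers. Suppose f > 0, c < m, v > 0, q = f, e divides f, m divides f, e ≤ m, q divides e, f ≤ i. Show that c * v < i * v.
From q = f and q divides e, f divides e. Since e divides f, e = f. e ≤ m, so f ≤ m. m divides f and f > 0, so m ≤ f. Since f ≤ m, f = m. f ≤ i, so m ≤ i. Since c < m, c < i. Using v > 0, by multiplying by a positive, c * v < i * v.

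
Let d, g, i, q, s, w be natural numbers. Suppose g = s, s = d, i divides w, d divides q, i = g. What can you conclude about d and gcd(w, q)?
d divides gcd(w, q)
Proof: g = s and s = d, hence g = d. Since i = g and i divides w, g divides w. From g = d, d divides w. Since d divides q, d divides gcd(w, q).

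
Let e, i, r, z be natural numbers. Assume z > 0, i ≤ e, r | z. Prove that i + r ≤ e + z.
Because r | z and z > 0, r ≤ z. i ≤ e, so i + r ≤ e + z.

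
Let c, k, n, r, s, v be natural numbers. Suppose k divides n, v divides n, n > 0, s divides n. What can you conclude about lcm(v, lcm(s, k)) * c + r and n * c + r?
lcm(v, lcm(s, k)) * c + r ≤ n * c + r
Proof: Since s divides n and k divides n, lcm(s, k) divides n. Since v divides n, lcm(v, lcm(s, k)) divides n. Since n > 0, lcm(v, lcm(s, k)) ≤ n. By multiplying by a non-negative, lcm(v, lcm(s, k)) * c ≤ n * c. Then lcm(v, lcm(s, k)) * c + r ≤ n * c + r.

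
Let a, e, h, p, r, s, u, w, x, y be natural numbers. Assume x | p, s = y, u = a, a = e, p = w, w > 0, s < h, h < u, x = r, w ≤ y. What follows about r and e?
r < e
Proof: p = w and x | p, therefore x | w. Since w > 0, x ≤ w. x = r, so r ≤ w. w ≤ y, so r ≤ y. s = y and s < h, so y < h. Since r ≤ y, r < h. u = a and a = e, so u = e. h < u, so h < e. Since r < h, r < e.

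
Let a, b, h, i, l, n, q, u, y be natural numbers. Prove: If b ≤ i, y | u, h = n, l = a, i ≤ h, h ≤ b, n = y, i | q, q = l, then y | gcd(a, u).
h ≤ b and b ≤ i, so h ≤ i. i ≤ h, so i = h. Since h = n, i = n. n = y, so i = y. q = l and i | q, thus i | l. l = a, so i | a. Since i = y, y | a. Since y | u, y | gcd(a, u).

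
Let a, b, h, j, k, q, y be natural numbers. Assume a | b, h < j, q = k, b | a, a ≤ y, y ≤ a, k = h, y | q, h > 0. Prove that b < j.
y ≤ a and a ≤ y, thus y = a. a | b and b | a, hence a = b. Because y = a, y = b. q = k and y | q, so y | k. k = h, so y | h. Since h > 0, y ≤ h. Since h < j, y < j. y = b, so b < j.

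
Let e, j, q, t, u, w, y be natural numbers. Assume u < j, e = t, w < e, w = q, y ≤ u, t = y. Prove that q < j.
Since e = t and t = y, e = y. Since w = q and w < e, q < e. Since e = y, q < y. y ≤ u and u < j, hence y < j. q < y, so q < j.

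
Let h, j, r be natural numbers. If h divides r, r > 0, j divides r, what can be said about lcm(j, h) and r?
lcm(j, h) ≤ r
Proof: j divides r and h divides r, thus lcm(j, h) divides r. r > 0, so lcm(j, h) ≤ r.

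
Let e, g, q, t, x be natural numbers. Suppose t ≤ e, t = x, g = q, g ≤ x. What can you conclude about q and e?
q ≤ e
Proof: Since t = x and t ≤ e, x ≤ e. g ≤ x, so g ≤ e. g = q, so q ≤ e.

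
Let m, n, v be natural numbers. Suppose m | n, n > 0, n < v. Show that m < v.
From m | n and n > 0, m ≤ n. n < v, so m < v.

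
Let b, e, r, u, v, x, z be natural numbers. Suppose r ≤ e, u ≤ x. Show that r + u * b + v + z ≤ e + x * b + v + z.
u ≤ x. By multiplying by a non-negative, u * b ≤ x * b. From r ≤ e, r + u * b ≤ e + x * b. Then r + u * b + v ≤ e + x * b + v. Then r + u * b + v + z ≤ e + x * b + v + z.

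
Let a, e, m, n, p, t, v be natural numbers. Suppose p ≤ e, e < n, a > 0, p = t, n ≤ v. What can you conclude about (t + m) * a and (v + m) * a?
(t + m) * a < (v + m) * a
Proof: Since p = t and p ≤ e, t ≤ e. e < n and n ≤ v, therefore e < v. Since t ≤ e, t < v. Then t + m < v + m. Combined with a > 0, by multiplying by a positive, (t + m) * a < (v + m) * a.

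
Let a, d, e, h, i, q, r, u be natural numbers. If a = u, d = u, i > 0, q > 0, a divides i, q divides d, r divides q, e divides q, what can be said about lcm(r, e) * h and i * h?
lcm(r, e) * h ≤ i * h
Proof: r divides q and e divides q, so lcm(r, e) divides q. Since q > 0, lcm(r, e) ≤ q. Since d = u and q divides d, q divides u. From a = u and a divides i, u divides i. Since q divides u, q divides i. i > 0, so q ≤ i. Since lcm(r, e) ≤ q, lcm(r, e) ≤ i. By multiplying by a non-negative, lcm(r, e) * h ≤ i * h.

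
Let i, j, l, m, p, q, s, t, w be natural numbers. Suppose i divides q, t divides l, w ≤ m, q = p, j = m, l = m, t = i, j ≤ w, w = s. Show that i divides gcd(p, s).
q = p and i divides q, thus i divides p. j = m and j ≤ w, thus m ≤ w. Since w ≤ m, m = w. Since l = m, l = w. w = s, so l = s. t = i and t divides l, so i divides l. l = s, so i divides s. i divides p, so i divides gcd(p, s).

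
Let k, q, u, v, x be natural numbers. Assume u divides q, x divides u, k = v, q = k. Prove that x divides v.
Since q = k and k = v, q = v. Since u divides q, u divides v. Since x divides u, x divides v.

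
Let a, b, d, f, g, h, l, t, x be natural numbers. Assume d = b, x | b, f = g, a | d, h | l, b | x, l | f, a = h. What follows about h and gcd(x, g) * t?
h | gcd(x, g) * t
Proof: b | x and x | b, thus b = x. Since d = b, d = x. Since a | d, a | x. Since a = h, h | x. f = g and l | f, therefore l | g. h | l, so h | g. Because h | x, h | gcd(x, g). Then h | gcd(x, g) * t.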